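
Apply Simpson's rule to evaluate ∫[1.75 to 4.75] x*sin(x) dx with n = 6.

f(x) = x*sin(x)
a = 1.75, b = 4.75, n = 6
h = (b - a)/n = 0.500000

Simpson's rule: (h/3)[f(x₀) + 4f(x₁) + 2f(x₂) + ... + f(xₙ)]

x_0 = 1.7500, f(x_0) = 1.721975, coefficient = 1
x_1 = 2.2500, f(x_1) = 1.750665, coefficient = 4
x_2 = 2.7500, f(x_2) = 1.049568, coefficient = 2
x_3 = 3.2500, f(x_3) = -0.351634, coefficient = 4
x_4 = 3.7500, f(x_4) = -2.143355, coefficient = 2
x_5 = 4.2500, f(x_5) = -3.803705, coefficient = 4
x_6 = 4.7500, f(x_6) = -4.746641, coefficient = 1

I ≈ (0.500000/3) × -14.830937 = -2.471823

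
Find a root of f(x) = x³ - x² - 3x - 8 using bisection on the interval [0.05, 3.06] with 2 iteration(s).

f(x) = x³ - x² - 3x - 8
Initial interval: [0.05, 3.06]

Iteration 1:
  c_1 = (0.050000 + 3.060000)/2 = 1.555000
  f(c_1) = f(1.555000) = -11.322996
  f(a) × f(c) ≥ 0, new interval: [1.555000, 3.060000]
Iteration 2:
  c_2 = (1.555000 + 3.060000)/2 = 2.307500
  f(c_2) = f(2.307500) = -7.960643
  f(a) × f(c) ≥ 0, new interval: [2.307500, 3.060000]

After 2 iteration(s), the approximation is c_2 = 2.307500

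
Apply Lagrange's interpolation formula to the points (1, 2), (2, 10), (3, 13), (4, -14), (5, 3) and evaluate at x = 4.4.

Lagrange interpolation formula:
P(x) = Σ yᵢ × Lᵢ(x)
where Lᵢ(x) = Π_{j≠i} (x - xⱼ)/(xᵢ - xⱼ)

L_0(4.4) = (4.4 - 2)/(1 - 2) × (4.4 - 3)/(1 - 3) × (4.4 - 4)/(1 - 4) × (4.4 - 5)/(1 - 5) = -0.033600
L_1(4.4) = (4.4 - 1)/(2 - 1) × (4.4 - 3)/(2 - 3) × (4.4 - 4)/(2 - 4) × (4.4 - 5)/(2 - 5) = 0.190400
L_2(4.4) = (4.4 - 1)/(3 - 1) × (4.4 - 2)/(3 - 2) × (4.4 - 4)/(3 - 4) × (4.4 - 5)/(3 - 5) = -0.489600
L_3(4.4) = (4.4 - 1)/(4 - 1) × (4.4 - 2)/(4 - 2) × (4.4 - 3)/(4 - 3) × (4.4 - 5)/(4 - 5) = 1.142400
L_4(4.4) = (4.4 - 1)/(5 - 1) × (4.4 - 2)/(5 - 2) × (4.4 - 3)/(5 - 3) × (4.4 - 4)/(5 - 4) = 0.190400

P(4.4) = 2×L_0(4.4) + 10×L_1(4.4) + 13×L_2(4.4) + (-14)×L_3(4.4) + 3×L_4(4.4)
P(4.4) = -19.950400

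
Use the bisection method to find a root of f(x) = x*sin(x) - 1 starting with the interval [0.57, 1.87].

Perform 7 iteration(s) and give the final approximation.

f(x) = x*sin(x) - 1
Initial interval: [0.57, 1.87]

Iteration 1:
  c_1 = (0.570000 + 1.870000)/2 = 1.220000
  f(c_1) = f(1.220000) = 0.145701
  f(a) × f(c) < 0, new interval: [0.570000, 1.220000]
Iteration 2:
  c_2 = (0.570000 + 1.220000)/2 = 0.895000
  f(c_2) = f(0.895000) = -0.301713
  f(a) × f(c) ≥ 0, new interval: [0.895000, 1.220000]
Iteration 3:
  c_3 = (0.895000 + 1.220000)/2 = 1.057500
  f(c_3) = f(1.057500) = -0.078779
  f(a) × f(c) ≥ 0, new interval: [1.057500, 1.220000]
Iteration 4:
  c_4 = (1.057500 + 1.220000)/2 = 1.138750
  f(c_4) = f(1.138750) = 0.034111
  f(a) × f(c) < 0, new interval: [1.057500, 1.138750]
Iteration 5:
  c_5 = (1.057500 + 1.138750)/2 = 1.098125
  f(c_5) = f(1.098125) = -0.022279
  f(a) × f(c) ≥ 0, new interval: [1.098125, 1.138750]
Iteration 6:
  c_6 = (1.098125 + 1.138750)/2 = 1.118437
  f(c_6) = f(1.118437) = 0.005943
  f(a) × f(c) < 0, new interval: [1.098125, 1.118437]
Iteration 7:
  c_7 = (1.098125 + 1.118437)/2 = 1.108281
  f(c_7) = f(1.108281) = -0.008162
  f(a) × f(c) ≥ 0, new interval: [1.108281, 1.118437]

After 7 iteration(s), the approximation is c_7 = 1.108281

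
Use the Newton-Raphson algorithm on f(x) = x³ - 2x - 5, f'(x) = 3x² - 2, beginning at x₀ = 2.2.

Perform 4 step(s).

f(x) = x³ - 2x - 5
f'(x) = 3x² - 2
x₀ = 2.2

Newton-Raphson formula: x_{n+1} = x_n - f(x_n)/f'(x_n)

Iteration 1:
  f(2.200000) = 1.248000
  f'(2.200000) = 12.520000
  x_1 = 2.200000 - 1.248000/12.520000 = 2.100319
Iteration 2:
  f(2.100319) = 0.064589
  f'(2.100319) = 11.234026
  x_2 = 2.100319 - 0.064589/11.234026 = 2.094570
Iteration 3:
  f(2.094570) = 0.000208
  f'(2.094570) = 11.161672
  x_3 = 2.094570 - 0.000208/11.161672 = 2.094551
Iteration 4:
  f(2.094551) = 0.000000
  f'(2.094551) = 11.161438
  x_4 = 2.094551 - 0.000000/11.161438 = 2.094551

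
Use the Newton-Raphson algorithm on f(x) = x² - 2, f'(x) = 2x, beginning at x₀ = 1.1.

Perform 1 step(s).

f(x) = x² - 2
f'(x) = 2x
x₀ = 1.1

Newton-Raphson formula: x_{n+1} = x_n - f(x_n)/f'(x_n)

Iteration 1:
  f(1.100000) = -0.790000
  f'(1.100000) = 2.200000
  x_1 = 1.100000 - (-0.790000)/2.200000 = 1.459091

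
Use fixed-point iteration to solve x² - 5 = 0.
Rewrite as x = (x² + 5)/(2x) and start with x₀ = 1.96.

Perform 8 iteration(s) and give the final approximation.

Equation: x² - 5 = 0
Fixed-point form: x = (x² + 5)/(2x)
x₀ = 1.96

x_1 = g(1.960000) = 2.255510
x_2 = g(2.255510) = 2.236152
x_3 = g(2.236152) = 2.236068
x_4 = g(2.236068) = 2.236068
x_5 = g(2.236068) = 2.236068
x_6 = g(2.236068) = 2.236068
x_7 = g(2.236068) = 2.236068
x_8 = g(2.236068) = 2.236068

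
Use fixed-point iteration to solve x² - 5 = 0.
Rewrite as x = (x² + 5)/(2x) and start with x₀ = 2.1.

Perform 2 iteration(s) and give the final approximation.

Equation: x² - 5 = 0
Fixed-point form: x = (x² + 5)/(2x)
x₀ = 2.1

x_1 = g(2.100000) = 2.240476
x_2 = g(2.240476) = 2.236072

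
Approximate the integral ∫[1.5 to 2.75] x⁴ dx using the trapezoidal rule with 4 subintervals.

f(x) = x⁴
a = 1.5, b = 2.75, n = 4
h = (b - a)/n = 0.312500

Trapezoidal rule: (h/2)[f(x₀) + 2f(x₁) + 2f(x₂) + ... + f(xₙ)]

x_0 = 1.5000, f(x_0) = 5.062500, coefficient = 1
x_1 = 1.8125, f(x_1) = 10.792252, coefficient = 2
x_2 = 2.1250, f(x_2) = 20.390869, coefficient = 2
x_3 = 2.4375, f(x_3) = 35.300308, coefficient = 2
x_4 = 2.7500, f(x_4) = 57.191406, coefficient = 1

I ≈ (0.312500/2) × 195.220764 = 30.503244
Exact value: 29.936523
Error: 0.566721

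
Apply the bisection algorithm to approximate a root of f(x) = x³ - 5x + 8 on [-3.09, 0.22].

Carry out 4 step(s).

f(x) = x³ - 5x + 8
Initial interval: [-3.09, 0.22]

Iteration 1:
  c_1 = (-3.090000 + 0.220000)/2 = -1.435000
  f(c_1) = f(-1.435000) = 12.220012
  f(a) × f(c) < 0, new interval: [-3.090000, -1.435000]
Iteration 2:
  c_2 = (-3.090000 + (-1.435000))/2 = -2.262500
  f(c_2) = f(-2.262500) = 7.730975
  f(a) × f(c) < 0, new interval: [-3.090000, -2.262500]
Iteration 3:
  c_3 = (-3.090000 + (-2.262500))/2 = -2.676250
  f(c_3) = f(-2.676250) = 2.213107
  f(a) × f(c) < 0, new interval: [-3.090000, -2.676250]
Iteration 4:
  c_4 = (-3.090000 + (-2.676250))/2 = -2.883125
  f(c_4) = f(-2.883125) = -1.550091
  f(a) × f(c) ≥ 0, new interval: [-2.883125, -2.676250]

After 4 iteration(s), the approximation is c_4 = -2.883125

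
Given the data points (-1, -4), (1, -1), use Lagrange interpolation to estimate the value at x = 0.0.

Lagrange interpolation formula:
P(x) = Σ yᵢ × Lᵢ(x)
where Lᵢ(x) = Π_{j≠i} (x - xⱼ)/(xᵢ - xⱼ)

L_0(0.0) = (0.0 - 1)/(-1 - 1) = 0.500000
L_1(0.0) = (0.0 - (-1))/(1 - (-1)) = 0.500000

P(0.0) = (-4)×L_0(0.0) + (-1)×L_1(0.0)
P(0.0) = -2.500000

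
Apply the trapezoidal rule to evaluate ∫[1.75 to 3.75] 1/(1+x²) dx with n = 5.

f(x) = 1/(1+x²)
a = 1.75, b = 3.75, n = 5
h = (b - a)/n = 0.400000

Trapezoidal rule: (h/2)[f(x₀) + 2f(x₁) + 2f(x₂) + ... + f(xₙ)]

x_0 = 1.7500, f(x_0) = 0.246154, coefficient = 1
x_1 = 2.1500, f(x_1) = 0.177857, coefficient = 2
x_2 = 2.5500, f(x_2) = 0.133289, coefficient = 2
x_3 = 2.9500, f(x_3) = 0.103066, coefficient = 2
x_4 = 3.3500, f(x_4) = 0.081816, coefficient = 2
x_5 = 3.7500, f(x_5) = 0.066390, coefficient = 1

I ≈ (0.400000/2) × 1.304600 = 0.260920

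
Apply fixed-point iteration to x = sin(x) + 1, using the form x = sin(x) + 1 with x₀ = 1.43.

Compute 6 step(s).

Equation: x = sin(x) + 1
Fixed-point form: x = sin(x) + 1
x₀ = 1.43

x_1 = g(1.430000) = 1.990105
x_2 = g(1.990105) = 1.913371
x_3 = g(1.913371) = 1.941893
x_4 = g(1.941893) = 1.931930
x_5 = g(1.931930) = 1.935497
x_6 = g(1.935497) = 1.934231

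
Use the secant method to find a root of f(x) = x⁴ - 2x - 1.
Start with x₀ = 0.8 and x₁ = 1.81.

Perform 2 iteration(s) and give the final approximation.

f(x) = x⁴ - 2x - 1
x₀ = 0.8, x₁ = 1.81

Secant formula: x_{n+1} = x_n - f(x_n)(x_n - x_{n-1})/(f(x_n) - f(x_{n-1}))

Iteration 1:
  f(0.800000) = -2.190400
  f(1.810000) = 6.112831
  x_2 = 1.810000 - 6.112831×(1.810000 - 0.800000)/(6.112831 - (-2.190400))
       = 1.066439
Iteration 2:
  f(1.810000) = 6.112831
  f(1.066439) = -1.839445
  x_3 = 1.066439 - (-1.839445)×(1.066439 - 1.810000)/(-1.839445 - 6.112831)
       = 1.238432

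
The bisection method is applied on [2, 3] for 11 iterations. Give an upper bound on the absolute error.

Bisection error bound: |error| ≤ (b-a)/2^n
|error| ≤ (3 - 2)/2^11 = 1/2^11
|error| ≤ 0.0004882812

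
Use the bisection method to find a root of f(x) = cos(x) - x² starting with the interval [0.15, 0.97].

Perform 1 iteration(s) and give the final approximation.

f(x) = cos(x) - x²
Initial interval: [0.15, 0.97]

Iteration 1:
  c_1 = (0.150000 + 0.970000)/2 = 0.560000
  f(c_1) = f(0.560000) = 0.533655
  f(a) × f(c) ≥ 0, new interval: [0.560000, 0.970000]

After 1 iteration(s), the approximation is c_1 = 0.560000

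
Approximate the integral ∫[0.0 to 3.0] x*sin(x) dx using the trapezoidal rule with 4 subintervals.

f(x) = x*sin(x)
a = 0.0, b = 3.0, n = 4
h = (b - a)/n = 0.750000

Trapezoidal rule: (h/2)[f(x₀) + 2f(x₁) + 2f(x₂) + ... + f(xₙ)]

x_0 = 0.0000, f(x_0) = 0.000000, coefficient = 1
x_1 = 0.7500, f(x_1) = 0.511229, coefficient = 2
x_2 = 1.5000, f(x_2) = 1.496242, coefficient = 2
x_3 = 2.2500, f(x_3) = 1.750665, coefficient = 2
x_4 = 3.0000, f(x_4) = 0.423360, coefficient = 1

I ≈ (0.750000/2) × 7.939633 = 2.977362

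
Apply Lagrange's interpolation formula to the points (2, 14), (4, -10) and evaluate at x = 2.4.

Lagrange interpolation formula:
P(x) = Σ yᵢ × Lᵢ(x)
where Lᵢ(x) = Π_{j≠i} (x - xⱼ)/(xᵢ - xⱼ)

L_0(2.4) = (2.4 - 4)/(2 - 4) = 0.800000
L_1(2.4) = (2.4 - 2)/(4 - 2) = 0.200000

P(2.4) = 14×L_0(2.4) + (-10)×L_1(2.4)
P(2.4) = 9.200000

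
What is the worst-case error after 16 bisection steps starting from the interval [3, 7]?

Bisection error bound: |error| ≤ (b-a)/2^n
|error| ≤ (7 - 3)/2^16 = 4/2^16
|error| ≤ 0.0000610352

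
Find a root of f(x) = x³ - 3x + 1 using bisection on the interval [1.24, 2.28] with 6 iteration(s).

f(x) = x³ - 3x + 1
Initial interval: [1.24, 2.28]

Iteration 1:
  c_1 = (1.240000 + 2.280000)/2 = 1.760000
  f(c_1) = f(1.760000) = 1.171776
  f(a) × f(c) < 0, new interval: [1.240000, 1.760000]
Iteration 2:
  c_2 = (1.240000 + 1.760000)/2 = 1.500000
  f(c_2) = f(1.500000) = -0.125000
  f(a) × f(c) ≥ 0, new interval: [1.500000, 1.760000]
Iteration 3:
  c_3 = (1.500000 + 1.760000)/2 = 1.630000
  f(c_3) = f(1.630000) = 0.440747
  f(a) × f(c) < 0, new interval: [1.500000, 1.630000]
Iteration 4:
  c_4 = (1.500000 + 1.630000)/2 = 1.565000
  f(c_4) = f(1.565000) = 0.138037
  f(a) × f(c) < 0, new interval: [1.500000, 1.565000]
Iteration 5:
  c_5 = (1.500000 + 1.565000)/2 = 1.532500
  f(c_5) = f(1.532500) = 0.001662
  f(a) × f(c) < 0, new interval: [1.500000, 1.532500]
Iteration 6:
  c_6 = (1.500000 + 1.532500)/2 = 1.516250
  f(c_6) = f(1.516250) = -0.062870
  f(a) × f(c) ≥ 0, new interval: [1.516250, 1.532500]

After 6 iteration(s), the approximation is c_6 = 1.516250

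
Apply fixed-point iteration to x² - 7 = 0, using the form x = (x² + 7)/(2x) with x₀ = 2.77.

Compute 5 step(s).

Equation: x² - 7 = 0
Fixed-point form: x = (x² + 7)/(2x)
x₀ = 2.77

x_1 = g(2.770000) = 2.648538
x_2 = g(2.648538) = 2.645753
x_3 = g(2.645753) = 2.645751
x_4 = g(2.645751) = 2.645751
x_5 = g(2.645751) = 2.645751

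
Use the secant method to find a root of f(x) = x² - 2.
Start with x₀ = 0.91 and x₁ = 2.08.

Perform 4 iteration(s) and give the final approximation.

f(x) = x² - 2
x₀ = 0.91, x₁ = 2.08

Secant formula: x_{n+1} = x_n - f(x_n)(x_n - x_{n-1})/(f(x_n) - f(x_{n-1}))

Iteration 1:
  f(0.910000) = -1.171900
  f(2.080000) = 2.326400
  x_2 = 2.080000 - 2.326400×(2.080000 - 0.910000)/(2.326400 - (-1.171900))
       = 1.301940
Iteration 2:
  f(2.080000) = 2.326400
  f(1.301940) = -0.304953
  x_3 = 1.301940 - (-0.304953)×(1.301940 - 2.080000)/(-0.304953 - 2.326400)
       = 1.392111
Iteration 3:
  f(1.301940) = -0.304953
  f(1.392111) = -0.062028
  x_4 = 1.392111 - (-0.062028)×(1.392111 - 1.301940)/(-0.062028 - (-0.304953))
       = 1.415135
Iteration 4:
  f(1.392111) = -0.062028
  f(1.415135) = 0.002606
  x_5 = 1.415135 - 0.002606×(1.415135 - 1.392111)/(0.002606 - (-0.062028))
       = 1.414206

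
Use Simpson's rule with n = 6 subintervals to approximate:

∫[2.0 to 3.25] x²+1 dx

f(x) = x²+1
a = 2.0, b = 3.25, n = 6
h = (b - a)/n = 0.208333

Simpson's rule: (h/3)[f(x₀) + 4f(x₁) + 2f(x₂) + ... + f(xₙ)]

x_0 = 2.0000, f(x_0) = 5.000000, coefficient = 1
x_1 = 2.2083, f(x_1) = 5.876736, coefficient = 4
x_2 = 2.4167, f(x_2) = 6.840278, coefficient = 2
x_3 = 2.6250, f(x_3) = 7.890625, coefficient = 4
x_4 = 2.8333, f(x_4) = 9.027778, coefficient = 2
x_5 = 3.0417, f(x_5) = 10.251736, coefficient = 4
x_6 = 3.2500, f(x_6) = 11.562500, coefficient = 1

I ≈ (0.208333/3) × 144.375000 = 10.026042
Exact value: 10.026042
Error: 0.000000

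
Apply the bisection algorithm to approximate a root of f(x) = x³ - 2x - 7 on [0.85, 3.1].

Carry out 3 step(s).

f(x) = x³ - 2x - 7
Initial interval: [0.85, 3.1]

Iteration 1:
  c_1 = (0.850000 + 3.100000)/2 = 1.975000
  f(c_1) = f(1.975000) = -3.246266
  f(a) × f(c) ≥ 0, new interval: [1.975000, 3.100000]
Iteration 2:
  c_2 = (1.975000 + 3.100000)/2 = 2.537500
  f(c_2) = f(2.537500) = 4.263725
  f(a) × f(c) < 0, new interval: [1.975000, 2.537500]
Iteration 3:
  c_3 = (1.975000 + 2.537500)/2 = 2.256250
  f(c_3) = f(2.256250) = -0.026689
  f(a) × f(c) ≥ 0, new interval: [2.256250, 2.537500]

After 3 iteration(s), the approximation is c_3 = 2.256250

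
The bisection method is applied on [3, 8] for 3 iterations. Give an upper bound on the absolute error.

Bisection error bound: |error| ≤ (b-a)/2^n
|error| ≤ (8 - 3)/2^3 = 5/2^3
|error| ≤ 0.6250000000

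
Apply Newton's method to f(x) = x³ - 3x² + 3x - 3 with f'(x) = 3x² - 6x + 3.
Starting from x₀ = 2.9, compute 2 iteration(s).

f(x) = x³ - 3x² + 3x - 3
f'(x) = 3x² - 6x + 3
x₀ = 2.9

Newton-Raphson formula: x_{n+1} = x_n - f(x_n)/f'(x_n)

Iteration 1:
  f(2.900000) = 4.859000
  f'(2.900000) = 10.830000
  x_1 = 2.900000 - 4.859000/10.830000 = 2.451339
Iteration 2:
  f(2.451339) = 1.057078
  f'(2.451339) = 6.319154
  x_2 = 2.451339 - 1.057078/6.319154 = 2.284057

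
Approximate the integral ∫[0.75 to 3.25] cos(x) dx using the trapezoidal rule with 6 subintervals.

f(x) = cos(x)
a = 0.75, b = 3.25, n = 6
h = (b - a)/n = 0.416667

Trapezoidal rule: (h/2)[f(x₀) + 2f(x₁) + 2f(x₂) + ... + f(xₙ)]

x_0 = 0.7500, f(x_0) = 0.731689, coefficient = 1
x_1 = 1.1667, f(x_1) = 0.393219, coefficient = 2
x_2 = 1.5833, f(x_2) = -0.012537, coefficient = 2
x_3 = 2.0000, f(x_3) = -0.416147, coefficient = 2
x_4 = 2.4167, f(x_4) = -0.748549, coefficient = 2
x_5 = 2.8333, f(x_5) = -0.952863, coefficient = 2
x_6 = 3.2500, f(x_6) = -0.994130, coefficient = 1

I ≈ (0.416667/2) × -3.736194 = -0.778374
Exact value: -0.789834
Error: 0.011460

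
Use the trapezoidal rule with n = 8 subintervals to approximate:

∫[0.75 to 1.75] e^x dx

f(x) = e^x
a = 0.75, b = 1.75, n = 8
h = (b - a)/n = 0.125000

Trapezoidal rule: (h/2)[f(x₀) + 2f(x₁) + 2f(x₂) + ... + f(xₙ)]

x_0 = 0.7500, f(x_0) = 2.117000, coefficient = 1
x_1 = 0.8750, f(x_1) = 2.398875, coefficient = 2
x_2 = 1.0000, f(x_2) = 2.718282, coefficient = 2
x_3 = 1.1250, f(x_3) = 3.080217, coefficient = 2
x_4 = 1.2500, f(x_4) = 3.490343, coefficient = 2
x_5 = 1.3750, f(x_5) = 3.955077, coefficient = 2
x_6 = 1.5000, f(x_6) = 4.481689, coefficient = 2
x_7 = 1.6250, f(x_7) = 5.078419, coefficient = 2
x_8 = 1.7500, f(x_8) = 5.754603, coefficient = 1

I ≈ (0.125000/2) × 58.277406 = 3.642338
Exact value: 3.637603
Error: 0.004735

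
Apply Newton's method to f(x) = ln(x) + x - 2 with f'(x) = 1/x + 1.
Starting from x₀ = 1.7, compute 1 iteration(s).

f(x) = ln(x) + x - 2
f'(x) = 1/x + 1
x₀ = 1.7

Newton-Raphson formula: x_{n+1} = x_n - f(x_n)/f'(x_n)

Iteration 1:
  f(1.700000) = 0.230628
  f'(1.700000) = 1.588235
  x_1 = 1.700000 - 0.230628/1.588235 = 1.554790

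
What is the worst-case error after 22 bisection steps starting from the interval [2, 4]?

Bisection error bound: |error| ≤ (b-a)/2^n
|error| ≤ (4 - 2)/2^22 = 2/2^22
|error| ≤ 0.0000004768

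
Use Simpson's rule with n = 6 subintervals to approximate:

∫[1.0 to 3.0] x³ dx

f(x) = x³
a = 1.0, b = 3.0, n = 6
h = (b - a)/n = 0.333333

Simpson's rule: (h/3)[f(x₀) + 4f(x₁) + 2f(x₂) + ... + f(xₙ)]

x_0 = 1.0000, f(x_0) = 1.000000, coefficient = 1
x_1 = 1.3333, f(x_1) = 2.370370, coefficient = 4
x_2 = 1.6667, f(x_2) = 4.629630, coefficient = 2
x_3 = 2.0000, f(x_3) = 8.000000, coefficient = 4
x_4 = 2.3333, f(x_4) = 12.703704, coefficient = 2
x_5 = 2.6667, f(x_5) = 18.962963, coefficient = 4
x_6 = 3.0000, f(x_6) = 27.000000, coefficient = 1

I ≈ (0.333333/3) × 180.000000 = 20.000000
Exact value: 20.000000
Error: 0.000000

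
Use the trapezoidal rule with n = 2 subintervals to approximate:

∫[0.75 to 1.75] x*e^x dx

f(x) = x*e^x
a = 0.75, b = 1.75, n = 2
h = (b - a)/n = 0.500000

Trapezoidal rule: (h/2)[f(x₀) + 2f(x₁) + 2f(x₂) + ... + f(xₙ)]

x_0 = 0.7500, f(x_0) = 1.587750, coefficient = 1
x_1 = 1.2500, f(x_1) = 4.362929, coefficient = 2
x_2 = 1.7500, f(x_2) = 10.070555, coefficient = 1

I ≈ (0.500000/2) × 20.384162 = 5.096041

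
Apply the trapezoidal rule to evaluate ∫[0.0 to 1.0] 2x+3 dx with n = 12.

f(x) = 2x+3
a = 0.0, b = 1.0, n = 12
h = (b - a)/n = 0.083333

Trapezoidal rule: (h/2)[f(x₀) + 2f(x₁) + 2f(x₂) + ... + f(xₙ)]

x_0 = 0.0000, f(x_0) = 3.000000, coefficient = 1
x_1 = 0.0833, f(x_1) = 3.166667, coefficient = 2
x_2 = 0.1667, f(x_2) = 3.333333, coefficient = 2
x_3 = 0.2500, f(x_3) = 3.500000, coefficient = 2
x_4 = 0.3333, f(x_4) = 3.666667, coefficient = 2
x_5 = 0.4167, f(x_5) = 3.833333, coefficient = 2
x_6 = 0.5000, f(x_6) = 4.000000, coefficient = 2
x_7 = 0.5833, f(x_7) = 4.166667, coefficient = 2
x_8 = 0.6667, f(x_8) = 4.333333, coefficient = 2
x_9 = 0.7500, f(x_9) = 4.500000, coefficient = 2
x_10 = 0.8333, f(x_10) = 4.666667, coefficient = 2
x_11 = 0.9167, f(x_11) = 4.833333, coefficient = 2
x_12 = 1.0000, f(x_12) = 5.000000, coefficient = 1

I ≈ (0.083333/2) × 96.000000 = 4.000000
Exact value: 4.000000
Error: 0.000000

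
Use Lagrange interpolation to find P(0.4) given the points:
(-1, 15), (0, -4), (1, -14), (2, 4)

Lagrange interpolation formula:
P(x) = Σ yᵢ × Lᵢ(x)
where Lᵢ(x) = Π_{j≠i} (x - xⱼ)/(xᵢ - xⱼ)

L_0(0.4) = (0.4 - 0)/(-1 - 0) × (0.4 - 1)/(-1 - 1) × (0.4 - 2)/(-1 - 2) = -0.064000
L_1(0.4) = (0.4 - (-1))/(0 - (-1)) × (0.4 - 1)/(0 - 1) × (0.4 - 2)/(0 - 2) = 0.672000
L_2(0.4) = (0.4 - (-1))/(1 - (-1)) × (0.4 - 0)/(1 - 0) × (0.4 - 2)/(1 - 2) = 0.448000
L_3(0.4) = (0.4 - (-1))/(2 - (-1)) × (0.4 - 0)/(2 - 0) × (0.4 - 1)/(2 - 1) = -0.056000

P(0.4) = 15×L_0(0.4) + (-4)×L_1(0.4) + (-14)×L_2(0.4) + 4×L_3(0.4)
P(0.4) = -10.144000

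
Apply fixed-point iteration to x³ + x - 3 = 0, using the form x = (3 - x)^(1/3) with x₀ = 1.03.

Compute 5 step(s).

Equation: x³ + x - 3 = 0
Fixed-point form: x = (3 - x)^(1/3)
x₀ = 1.03

x_1 = g(1.030000) = 1.253590
x_2 = g(1.253590) = 1.204247
x_3 = g(1.204247) = 1.215483
x_4 = g(1.215483) = 1.212943
x_5 = g(1.212943) = 1.213518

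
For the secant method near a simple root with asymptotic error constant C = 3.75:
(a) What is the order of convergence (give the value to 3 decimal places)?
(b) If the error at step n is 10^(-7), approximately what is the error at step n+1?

(a) Secant method has superlinear convergence with order φ = (1+√5)/2 ≈ 1.618.
    This means |e_{n+1}| ≈ C|e_n|^1.618.

(b) With |e_n| = 10^(-7) and C = 3.75:
    |e_{n+1}| ≈ 3.75 × (10^(-7))^1.618 = 3.75 × 10^(-11.33)

(a) ≈ 1.618 (golden ratio); (b) |e_{n+1}| ≈ 1.769e-11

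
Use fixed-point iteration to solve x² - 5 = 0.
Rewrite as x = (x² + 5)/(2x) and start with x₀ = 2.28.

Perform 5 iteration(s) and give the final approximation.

Equation: x² - 5 = 0
Fixed-point form: x = (x² + 5)/(2x)
x₀ = 2.28

x_1 = g(2.280000) = 2.236491
x_2 = g(2.236491) = 2.236068
x_3 = g(2.236068) = 2.236068
x_4 = g(2.236068) = 2.236068
x_5 = g(2.236068) = 2.236068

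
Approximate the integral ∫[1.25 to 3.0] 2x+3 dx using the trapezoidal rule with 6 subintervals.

f(x) = 2x+3
a = 1.25, b = 3.0, n = 6
h = (b - a)/n = 0.291667

Trapezoidal rule: (h/2)[f(x₀) + 2f(x₁) + 2f(x₂) + ... + f(xₙ)]

x_0 = 1.2500, f(x_0) = 5.500000, coefficient = 1
x_1 = 1.5417, f(x_1) = 6.083333, coefficient = 2
x_2 = 1.8333, f(x_2) = 6.666667, coefficient = 2
x_3 = 2.1250, f(x_3) = 7.250000, coefficient = 2
x_4 = 2.4167, f(x_4) = 7.833333, coefficient = 2
x_5 = 2.7083, f(x_5) = 8.416667, coefficient = 2
x_6 = 3.0000, f(x_6) = 9.000000, coefficient = 1

I ≈ (0.291667/2) × 87.000000 = 12.687500
Exact value: 12.687500
Error: 0.000000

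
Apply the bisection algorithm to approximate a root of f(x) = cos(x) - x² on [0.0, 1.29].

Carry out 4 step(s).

f(x) = cos(x) - x²
Initial interval: [0.0, 1.29]

Iteration 1:
  c_1 = (0.000000 + 1.290000)/2 = 0.645000
  f(c_1) = f(0.645000) = 0.383075
  f(a) × f(c) ≥ 0, new interval: [0.645000, 1.290000]
Iteration 2:
  c_2 = (0.645000 + 1.290000)/2 = 0.967500
  f(c_2) = f(0.967500) = -0.368696
  f(a) × f(c) < 0, new interval: [0.645000, 0.967500]
Iteration 3:
  c_3 = (0.645000 + 0.967500)/2 = 0.806250
  f(c_3) = f(0.806250) = 0.042171
  f(a) × f(c) ≥ 0, new interval: [0.806250, 0.967500]
Iteration 4:
  c_4 = (0.806250 + 0.967500)/2 = 0.886875
  f(c_4) = f(0.886875) = -0.154710
  f(a) × f(c) < 0, new interval: [0.806250, 0.886875]

After 4 iteration(s), the approximation is c_4 = 0.886875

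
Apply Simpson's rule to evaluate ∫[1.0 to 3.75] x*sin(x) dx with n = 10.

f(x) = x*sin(x)
a = 1.0, b = 3.75, n = 10
h = (b - a)/n = 0.275000

Simpson's rule: (h/3)[f(x₀) + 4f(x₁) + 2f(x₂) + ... + f(xₙ)]

x_0 = 1.0000, f(x_0) = 0.841471, coefficient = 1
x_1 = 1.2750, f(x_1) = 1.219627, coefficient = 4
x_2 = 1.5500, f(x_2) = 1.549665, coefficient = 2
x_3 = 1.8250, f(x_3) = 1.766352, coefficient = 4
x_4 = 2.1000, f(x_4) = 1.812740, coefficient = 2
x_5 = 2.3750, f(x_5) = 1.647502, coefficient = 4
x_6 = 2.6500, f(x_6) = 1.250881, coefficient = 2
x_7 = 2.9250, f(x_7) = 0.628592, coefficient = 4
x_8 = 3.2000, f(x_8) = -0.186797, coefficient = 2
x_9 = 3.4750, f(x_9) = -1.137245, coefficient = 4
x_10 = 3.7500, f(x_10) = -2.143355, coefficient = 1

I ≈ (0.275000/3) × 24.050403 = 2.204620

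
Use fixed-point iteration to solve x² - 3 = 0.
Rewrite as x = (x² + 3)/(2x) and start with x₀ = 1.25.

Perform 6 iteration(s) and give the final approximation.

Equation: x² - 3 = 0
Fixed-point form: x = (x² + 3)/(2x)
x₀ = 1.25

x_1 = g(1.250000) = 1.825000
x_2 = g(1.825000) = 1.734418
x_3 = g(1.734418) = 1.732052
x_4 = g(1.732052) = 1.732051
x_5 = g(1.732051) = 1.732051
x_6 = g(1.732051) = 1.732051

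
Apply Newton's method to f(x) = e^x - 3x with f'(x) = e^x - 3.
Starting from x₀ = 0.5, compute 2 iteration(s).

f(x) = e^x - 3x
f'(x) = e^x - 3
x₀ = 0.5

Newton-Raphson formula: x_{n+1} = x_n - f(x_n)/f'(x_n)

Iteration 1:
  f(0.500000) = 0.148721
  f'(0.500000) = -1.351279
  x_1 = 0.500000 - 0.148721/(-1.351279) = 0.610060
Iteration 2:
  f(0.610060) = 0.010362
  f'(0.610060) = -1.159459
  x_2 = 0.610060 - 0.010362/(-1.159459) = 0.618997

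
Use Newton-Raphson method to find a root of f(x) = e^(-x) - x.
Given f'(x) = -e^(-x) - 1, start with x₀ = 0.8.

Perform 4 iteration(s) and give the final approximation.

f(x) = e^(-x) - x
f'(x) = -e^(-x) - 1
x₀ = 0.8

Newton-Raphson formula: x_{n+1} = x_n - f(x_n)/f'(x_n)

Iteration 1:
  f(0.800000) = -0.350671
  f'(0.800000) = -1.449329
  x_1 = 0.800000 - (-0.350671)/(-1.449329) = 0.558046
Iteration 2:
  f(0.558046) = 0.014280
  f'(0.558046) = -1.572326
  x_2 = 0.558046 - 0.014280/(-1.572326) = 0.567128
Iteration 3:
  f(0.567128) = 0.000024
  f'(0.567128) = -1.567152
  x_3 = 0.567128 - 0.000024/(-1.567152) = 0.567143
Iteration 4:
  f(0.567143) = 0.000000
  f'(0.567143) = -1.567143
  x_4 = 0.567143 - 0.000000/(-1.567143) = 0.567143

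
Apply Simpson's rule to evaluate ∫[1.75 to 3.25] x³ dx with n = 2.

f(x) = x³
a = 1.75, b = 3.25, n = 2
h = (b - a)/n = 0.750000

Simpson's rule: (h/3)[f(x₀) + 4f(x₁) + 2f(x₂) + ... + f(xₙ)]

x_0 = 1.7500, f(x_0) = 5.359375, coefficient = 1
x_1 = 2.5000, f(x_1) = 15.625000, coefficient = 4
x_2 = 3.2500, f(x_2) = 34.328125, coefficient = 1

I ≈ (0.750000/3) × 102.187500 = 25.546875
Exact value: 25.546875
Error: 0.000000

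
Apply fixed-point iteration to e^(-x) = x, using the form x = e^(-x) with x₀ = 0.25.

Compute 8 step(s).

Equation: e^(-x) = x
Fixed-point form: x = e^(-x)
x₀ = 0.25

x_1 = g(0.250000) = 0.778801
x_2 = g(0.778801) = 0.458956
x_3 = g(0.458956) = 0.631943
x_4 = g(0.631943) = 0.531558
x_5 = g(0.531558) = 0.587689
x_6 = g(0.587689) = 0.555610
x_7 = g(0.555610) = 0.573722
x_8 = g(0.573722) = 0.563424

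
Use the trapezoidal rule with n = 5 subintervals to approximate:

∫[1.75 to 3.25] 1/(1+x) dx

f(x) = 1/(1+x)
a = 1.75, b = 3.25, n = 5
h = (b - a)/n = 0.300000

Trapezoidal rule: (h/2)[f(x₀) + 2f(x₁) + 2f(x₂) + ... + f(xₙ)]

x_0 = 1.7500, f(x_0) = 0.363636, coefficient = 1
x_1 = 2.0500, f(x_1) = 0.327869, coefficient = 2
x_2 = 2.3500, f(x_2) = 0.298507, coefficient = 2
x_3 = 2.6500, f(x_3) = 0.273973, coefficient = 2
x_4 = 2.9500, f(x_4) = 0.253165, coefficient = 2
x_5 = 3.2500, f(x_5) = 0.235294, coefficient = 1

I ≈ (0.300000/2) × 2.905957 = 0.435894
Exact value: 0.435318
Error: 0.000576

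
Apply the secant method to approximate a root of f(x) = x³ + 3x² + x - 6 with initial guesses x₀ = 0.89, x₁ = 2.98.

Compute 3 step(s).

f(x) = x³ + 3x² + x - 6
x₀ = 0.89, x₁ = 2.98

Secant formula: x_{n+1} = x_n - f(x_n)(x_n - x_{n-1})/(f(x_n) - f(x_{n-1}))

Iteration 1:
  f(0.890000) = -2.028731
  f(2.980000) = 50.084792
  x_2 = 2.980000 - 50.084792×(2.980000 - 0.890000)/(50.084792 - (-2.028731))
       = 0.971362
Iteration 2:
  f(2.980000) = 50.084792
  f(0.971362) = -1.281485
  x_3 = 0.971362 - (-1.281485)×(0.971362 - 2.980000)/(-1.281485 - 50.084792)
       = 1.021473
Iteration 3:
  f(0.971362) = -1.281485
  f(1.021473) = -0.782491
  x_4 = 1.021473 - (-0.782491)×(1.021473 - 0.971362)/(-0.782491 - (-1.281485))
       = 1.100055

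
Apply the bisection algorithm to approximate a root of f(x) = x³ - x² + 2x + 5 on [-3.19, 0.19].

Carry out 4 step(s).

f(x) = x³ - x² + 2x + 5
Initial interval: [-3.19, 0.19]

Iteration 1:
  c_1 = (-3.190000 + 0.190000)/2 = -1.500000
  f(c_1) = f(-1.500000) = -3.625000
  f(a) × f(c) ≥ 0, new interval: [-1.500000, 0.190000]
Iteration 2:
  c_2 = (-1.500000 + 0.190000)/2 = -0.655000
  f(c_2) = f(-0.655000) = 2.979964
  f(a) × f(c) < 0, new interval: [-1.500000, -0.655000]
Iteration 3:
  c_3 = (-1.500000 + (-0.655000))/2 = -1.077500
  f(c_3) = f(-1.077500) = 0.433010
  f(a) × f(c) < 0, new interval: [-1.500000, -1.077500]
Iteration 4:
  c_4 = (-1.500000 + (-1.077500))/2 = -1.288750
  f(c_4) = f(-1.288750) = -1.378831
  f(a) × f(c) ≥ 0, new interval: [-1.288750, -1.077500]

After 4 iteration(s), the approximation is c_4 = -1.288750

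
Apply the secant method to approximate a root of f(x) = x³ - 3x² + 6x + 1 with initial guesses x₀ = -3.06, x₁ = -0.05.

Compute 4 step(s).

f(x) = x³ - 3x² + 6x + 1
x₀ = -3.06, x₁ = -0.05

Secant formula: x_{n+1} = x_n - f(x_n)(x_n - x_{n-1})/(f(x_n) - f(x_{n-1}))

Iteration 1:
  f(-3.060000) = -74.103416
  f(-0.050000) = 0.692375
  x_2 = -0.050000 - 0.692375×(-0.050000 - (-3.060000))/(0.692375 - (-74.103416))
       = -0.077863
Iteration 2:
  f(-0.050000) = 0.692375
  f(-0.077863) = 0.514161
  x_3 = -0.077863 - 0.514161×(-0.077863 - (-0.050000))/(0.514161 - 0.692375)
       = -0.158250
Iteration 3:
  f(-0.077863) = 0.514161
  f(-0.158250) = -0.028596
  x_4 = -0.158250 - (-0.028596)×(-0.158250 - (-0.077863))/(-0.028596 - 0.514161)
       = -0.154015
Iteration 4:
  f(-0.158250) = -0.028596
  f(-0.154015) = 0.001093
  x_5 = -0.154015 - 0.001093×(-0.154015 - (-0.158250))/(0.001093 - (-0.028596))
       = -0.154171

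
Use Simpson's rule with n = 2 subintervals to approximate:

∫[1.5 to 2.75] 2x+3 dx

f(x) = 2x+3
a = 1.5, b = 2.75, n = 2
h = (b - a)/n = 0.625000

Simpson's rule: (h/3)[f(x₀) + 4f(x₁) + 2f(x₂) + ... + f(xₙ)]

x_0 = 1.5000, f(x_0) = 6.000000, coefficient = 1
x_1 = 2.1250, f(x_1) = 7.250000, coefficient = 4
x_2 = 2.7500, f(x_2) = 8.500000, coefficient = 1

I ≈ (0.625000/3) × 43.500000 = 9.062500
Exact value: 9.062500
Error: 0.000000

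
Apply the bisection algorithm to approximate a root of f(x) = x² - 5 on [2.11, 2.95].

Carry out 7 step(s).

f(x) = x² - 5
Initial interval: [2.11, 2.95]

Iteration 1:
  c_1 = (2.110000 + 2.950000)/2 = 2.530000
  f(c_1) = f(2.530000) = 1.400900
  f(a) × f(c) < 0, new interval: [2.110000, 2.530000]
Iteration 2:
  c_2 = (2.110000 + 2.530000)/2 = 2.320000
  f(c_2) = f(2.320000) = 0.382400
  f(a) × f(c) < 0, new interval: [2.110000, 2.320000]
Iteration 3:
  c_3 = (2.110000 + 2.320000)/2 = 2.215000
  f(c_3) = f(2.215000) = -0.093775
  f(a) × f(c) ≥ 0, new interval: [2.215000, 2.320000]
Iteration 4:
  c_4 = (2.215000 + 2.320000)/2 = 2.267500
  f(c_4) = f(2.267500) = 0.141556
  f(a) × f(c) < 0, new interval: [2.215000, 2.267500]
Iteration 5:
  c_5 = (2.215000 + 2.267500)/2 = 2.241250
  f(c_5) = f(2.241250) = 0.023202
  f(a) × f(c) < 0, new interval: [2.215000, 2.241250]
Iteration 6:
  c_6 = (2.215000 + 2.241250)/2 = 2.228125
  f(c_6) = f(2.228125) = -0.035459
  f(a) × f(c) ≥ 0, new interval: [2.228125, 2.241250]
Iteration 7:
  c_7 = (2.228125 + 2.241250)/2 = 2.234687
  f(c_7) = f(2.234687) = -0.006172
  f(a) × f(c) ≥ 0, new interval: [2.234687, 2.241250]

After 7 iteration(s), the approximation is c_7 = 2.234687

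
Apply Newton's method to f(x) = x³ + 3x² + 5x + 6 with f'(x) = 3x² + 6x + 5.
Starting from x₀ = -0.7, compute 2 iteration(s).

f(x) = x³ + 3x² + 5x + 6
f'(x) = 3x² + 6x + 5
x₀ = -0.7

Newton-Raphson formula: x_{n+1} = x_n - f(x_n)/f'(x_n)

Iteration 1:
  f(-0.700000) = 3.627000
  f'(-0.700000) = 2.270000
  x_1 = -0.700000 - 3.627000/2.270000 = -2.297797
Iteration 2:
  f(-2.297797) = -1.781446
  f'(-2.297797) = 7.052834
  x_2 = -2.297797 - (-1.781446)/7.052834 = -2.045211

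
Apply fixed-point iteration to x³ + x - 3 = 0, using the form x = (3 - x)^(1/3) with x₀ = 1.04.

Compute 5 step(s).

Equation: x³ + x - 3 = 0
Fixed-point form: x = (3 - x)^(1/3)
x₀ = 1.04

x_1 = g(1.040000) = 1.251465
x_2 = g(1.251465) = 1.204735
x_3 = g(1.204735) = 1.215373
x_4 = g(1.215373) = 1.212967
x_5 = g(1.212967) = 1.213512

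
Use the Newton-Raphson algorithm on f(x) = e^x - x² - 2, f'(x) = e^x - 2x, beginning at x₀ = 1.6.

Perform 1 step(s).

f(x) = e^x - x² - 2
f'(x) = e^x - 2x
x₀ = 1.6

Newton-Raphson formula: x_{n+1} = x_n - f(x_n)/f'(x_n)

Iteration 1:
  f(1.600000) = 0.393032
  f'(1.600000) = 1.753032
  x_1 = 1.600000 - 0.393032/1.753032 = 1.375799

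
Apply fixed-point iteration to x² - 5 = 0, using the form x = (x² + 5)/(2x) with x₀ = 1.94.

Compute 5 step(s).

Equation: x² - 5 = 0
Fixed-point form: x = (x² + 5)/(2x)
x₀ = 1.94

x_1 = g(1.940000) = 2.258660
x_2 = g(2.258660) = 2.236181
x_3 = g(2.236181) = 2.236068
x_4 = g(2.236068) = 2.236068
x_5 = g(2.236068) = 2.236068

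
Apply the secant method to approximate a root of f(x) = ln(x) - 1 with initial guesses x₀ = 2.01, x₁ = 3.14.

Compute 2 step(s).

f(x) = ln(x) - 1
x₀ = 2.01, x₁ = 3.14

Secant formula: x_{n+1} = x_n - f(x_n)(x_n - x_{n-1})/(f(x_n) - f(x_{n-1}))

Iteration 1:
  f(2.010000) = -0.301865
  f(3.140000) = 0.144223
  x_2 = 3.140000 - 0.144223×(3.140000 - 2.010000)/(0.144223 - (-0.301865))
       = 2.774665
Iteration 2:
  f(3.140000) = 0.144223
  f(2.774665) = 0.020530
  x_3 = 2.774665 - 0.020530×(2.774665 - 3.140000)/(0.020530 - 0.144223)
       = 2.714028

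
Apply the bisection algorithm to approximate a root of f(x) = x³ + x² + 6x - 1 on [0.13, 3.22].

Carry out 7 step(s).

f(x) = x³ + x² + 6x - 1
Initial interval: [0.13, 3.22]

Iteration 1:
  c_1 = (0.130000 + 3.220000)/2 = 1.675000
  f(c_1) = f(1.675000) = 16.555047
  f(a) × f(c) < 0, new interval: [0.130000, 1.675000]
Iteration 2:
  c_2 = (0.130000 + 1.675000)/2 = 0.902500
  f(c_2) = f(0.902500) = 5.964598
  f(a) × f(c) < 0, new interval: [0.130000, 0.902500]
Iteration 3:
  c_3 = (0.130000 + 0.902500)/2 = 0.516250
  f(c_3) = f(0.516250) = 2.501602
  f(a) × f(c) < 0, new interval: [0.130000, 0.516250]
Iteration 4:
  c_4 = (0.130000 + 0.516250)/2 = 0.323125
  f(c_4) = f(0.323125) = 1.076897
  f(a) × f(c) < 0, new interval: [0.130000, 0.323125]
Iteration 5:
  c_5 = (0.130000 + 0.323125)/2 = 0.226563
  f(c_5) = f(0.226563) = 0.422335
  f(a) × f(c) < 0, new interval: [0.130000, 0.226563]
Iteration 6:
  c_6 = (0.130000 + 0.226563)/2 = 0.178281
  f(c_6) = f(0.178281) = 0.107138
  f(a) × f(c) < 0, new interval: [0.130000, 0.178281]
Iteration 7:
  c_7 = (0.130000 + 0.178281)/2 = 0.154141
  f(c_7) = f(0.154141) = -0.047735
  f(a) × f(c) ≥ 0, new interval: [0.154141, 0.178281]

After 7 iteration(s), the approximation is c_7 = 0.154141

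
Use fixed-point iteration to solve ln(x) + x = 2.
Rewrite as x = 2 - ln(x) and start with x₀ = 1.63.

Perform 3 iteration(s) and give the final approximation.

Equation: ln(x) + x = 2
Fixed-point form: x = 2 - ln(x)
x₀ = 1.63

x_1 = g(1.630000) = 1.511420
x_2 = g(1.511420) = 1.586950
x_3 = g(1.586950) = 1.538186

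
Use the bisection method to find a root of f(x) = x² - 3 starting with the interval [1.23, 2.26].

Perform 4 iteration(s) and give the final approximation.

f(x) = x² - 3
Initial interval: [1.23, 2.26]

Iteration 1:
  c_1 = (1.230000 + 2.260000)/2 = 1.745000
  f(c_1) = f(1.745000) = 0.045025
  f(a) × f(c) < 0, new interval: [1.230000, 1.745000]
Iteration 2:
  c_2 = (1.230000 + 1.745000)/2 = 1.487500
  f(c_2) = f(1.487500) = -0.787344
  f(a) × f(c) ≥ 0, new interval: [1.487500, 1.745000]
Iteration 3:
  c_3 = (1.487500 + 1.745000)/2 = 1.616250
  f(c_3) = f(1.616250) = -0.387736
  f(a) × f(c) ≥ 0, new interval: [1.616250, 1.745000]
Iteration 4:
  c_4 = (1.616250 + 1.745000)/2 = 1.680625
  f(c_4) = f(1.680625) = -0.175500
  f(a) × f(c) ≥ 0, new interval: [1.680625, 1.745000]

After 4 iteration(s), the approximation is c_4 = 1.680625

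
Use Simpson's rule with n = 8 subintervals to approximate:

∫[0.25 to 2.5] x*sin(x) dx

f(x) = x*sin(x)
a = 0.25, b = 2.5, n = 8
h = (b - a)/n = 0.281250

Simpson's rule: (h/3)[f(x₀) + 4f(x₁) + 2f(x₂) + ... + f(xₙ)]

x_0 = 0.2500, f(x_0) = 0.061851, coefficient = 1
x_1 = 0.5312, f(x_1) = 0.269137, coefficient = 4
x_2 = 0.8125, f(x_2) = 0.589882, coefficient = 2
x_3 = 1.0938, f(x_3) = 0.971638, coefficient = 4
x_4 = 1.3750, f(x_4) = 1.348728, coefficient = 2
x_5 = 1.6562, f(x_5) = 1.650206, coefficient = 4
x_6 = 1.9375, f(x_6) = 1.808684, coefficient = 2
x_7 = 2.2188, f(x_7) = 1.769055, coefficient = 4
x_8 = 2.5000, f(x_8) = 1.496180, coefficient = 1

I ≈ (0.281250/3) × 27.692767 = 2.596197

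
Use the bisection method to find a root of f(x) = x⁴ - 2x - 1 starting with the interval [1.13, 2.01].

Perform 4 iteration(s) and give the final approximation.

f(x) = x⁴ - 2x - 1
Initial interval: [1.13, 2.01]

Iteration 1:
  c_1 = (1.130000 + 2.010000)/2 = 1.570000
  f(c_1) = f(1.570000) = 1.935732
  f(a) × f(c) < 0, new interval: [1.130000, 1.570000]
Iteration 2:
  c_2 = (1.130000 + 1.570000)/2 = 1.350000
  f(c_2) = f(1.350000) = -0.378494
  f(a) × f(c) ≥ 0, new interval: [1.350000, 1.570000]
Iteration 3:
  c_3 = (1.350000 + 1.570000)/2 = 1.460000
  f(c_3) = f(1.460000) = 0.623719
  f(a) × f(c) < 0, new interval: [1.350000, 1.460000]
Iteration 4:
  c_4 = (1.350000 + 1.460000)/2 = 1.405000
  f(c_4) = f(1.405000) = 0.086775
  f(a) × f(c) < 0, new interval: [1.350000, 1.405000]

After 4 iteration(s), the approximation is c_4 = 1.405000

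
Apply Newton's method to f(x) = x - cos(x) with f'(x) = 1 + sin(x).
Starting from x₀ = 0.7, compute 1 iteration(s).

f(x) = x - cos(x)
f'(x) = 1 + sin(x)
x₀ = 0.7

Newton-Raphson formula: x_{n+1} = x_n - f(x_n)/f'(x_n)

Iteration 1:
  f(0.700000) = -0.064842
  f'(0.700000) = 1.644218
  x_1 = 0.700000 - (-0.064842)/1.644218 = 0.739436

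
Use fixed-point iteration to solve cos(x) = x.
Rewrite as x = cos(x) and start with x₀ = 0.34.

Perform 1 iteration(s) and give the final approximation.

Equation: cos(x) = x
Fixed-point form: x = cos(x)
x₀ = 0.34

x_1 = g(0.340000) = 0.942755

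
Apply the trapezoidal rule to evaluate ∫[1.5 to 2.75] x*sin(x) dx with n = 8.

f(x) = x*sin(x)
a = 1.5, b = 2.75, n = 8
h = (b - a)/n = 0.156250

Trapezoidal rule: (h/2)[f(x₀) + 2f(x₁) + 2f(x₂) + ... + f(xₙ)]

x_0 = 1.5000, f(x_0) = 1.496242, coefficient = 1
x_1 = 1.6562, f(x_1) = 1.650206, coefficient = 2
x_2 = 1.8125, f(x_2) = 1.759814, coefficient = 2
x_3 = 1.9688, f(x_3) = 1.814904, coefficient = 2
x_4 = 2.1250, f(x_4) = 1.806930, coefficient = 2
x_5 = 2.2812, f(x_5) = 1.729338, coefficient = 2
x_6 = 2.4375, f(x_6) = 1.577897, coefficient = 2
x_7 = 2.5938, f(x_7) = 1.350946, coefficient = 2
x_8 = 2.7500, f(x_8) = 1.049568, coefficient = 1

I ≈ (0.156250/2) × 25.925881 = 2.025459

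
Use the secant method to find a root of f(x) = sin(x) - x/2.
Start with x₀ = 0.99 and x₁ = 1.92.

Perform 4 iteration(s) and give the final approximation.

f(x) = sin(x) - x/2
x₀ = 0.99, x₁ = 1.92

Secant formula: x_{n+1} = x_n - f(x_n)(x_n - x_{n-1})/(f(x_n) - f(x_{n-1}))

Iteration 1:
  f(0.990000) = 0.341026
  f(1.920000) = -0.020355
  x_2 = 1.920000 - (-0.020355)×(1.920000 - 0.990000)/(-0.020355 - 0.341026)
       = 1.867618
Iteration 2:
  f(1.920000) = -0.020355
  f(1.867618) = 0.022462
  x_3 = 1.867618 - 0.022462×(1.867618 - 1.920000)/(0.022462 - (-0.020355))
       = 1.895098
Iteration 3:
  f(1.867618) = 0.022462
  f(1.895098) = 0.000324
  x_4 = 1.895098 - 0.000324×(1.895098 - 1.867618)/(0.000324 - 0.022462)
       = 1.895501
Iteration 4:
  f(1.895098) = 0.000324
  f(1.895501) = -0.000005
  x_5 = 1.895501 - (-0.000005)×(1.895501 - 1.895098)/(-0.000005 - 0.000324)
       = 1.895494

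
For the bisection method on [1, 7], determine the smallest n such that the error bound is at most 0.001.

We need (b-a)/2^n ≤ 0.001
(7 - 1)/2^n ≤ 0.001
6/2^n ≤ 0.001
2^n ≥ 6000
n ≥ log₂(6000) = 12.55
n ≥ 13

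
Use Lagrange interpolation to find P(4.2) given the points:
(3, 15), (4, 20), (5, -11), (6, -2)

Lagrange interpolation formula:
P(x) = Σ yᵢ × Lᵢ(x)
where Lᵢ(x) = Π_{j≠i} (x - xⱼ)/(xᵢ - xⱼ)

L_0(4.2) = (4.2 - 4)/(3 - 4) × (4.2 - 5)/(3 - 5) × (4.2 - 6)/(3 - 6) = -0.048000
L_1(4.2) = (4.2 - 3)/(4 - 3) × (4.2 - 5)/(4 - 5) × (4.2 - 6)/(4 - 6) = 0.864000
L_2(4.2) = (4.2 - 3)/(5 - 3) × (4.2 - 4)/(5 - 4) × (4.2 - 6)/(5 - 6) = 0.216000
L_3(4.2) = (4.2 - 3)/(6 - 3) × (4.2 - 4)/(6 - 4) × (4.2 - 5)/(6 - 5) = -0.032000

P(4.2) = 15×L_0(4.2) + 20×L_1(4.2) + (-11)×L_2(4.2) + (-2)×L_3(4.2)
P(4.2) = 14.248000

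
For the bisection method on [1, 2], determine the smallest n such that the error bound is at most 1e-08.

We need (b-a)/2^n ≤ 1e-08
(2 - 1)/2^n ≤ 1e-08
1/2^n ≤ 1e-08
2^n ≥ 100000000
n ≥ log₂(100000000) = 26.58
n ≥ 27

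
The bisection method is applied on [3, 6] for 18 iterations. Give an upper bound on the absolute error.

Bisection error bound: |error| ≤ (b-a)/2^n
|error| ≤ (6 - 3)/2^18 = 3/2^18
|error| ≤ 0.0000114441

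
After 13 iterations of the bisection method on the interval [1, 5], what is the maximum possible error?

Bisection error bound: |error| ≤ (b-a)/2^n
|error| ≤ (5 - 1)/2^13 = 4/2^13
|error| ≤ 0.0004882812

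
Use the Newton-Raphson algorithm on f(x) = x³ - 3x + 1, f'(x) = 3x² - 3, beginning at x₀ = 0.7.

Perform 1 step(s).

f(x) = x³ - 3x + 1
f'(x) = 3x² - 3
x₀ = 0.7

Newton-Raphson formula: x_{n+1} = x_n - f(x_n)/f'(x_n)

Iteration 1:
  f(0.700000) = -0.757000
  f'(0.700000) = -1.530000
  x_1 = 0.700000 - (-0.757000)/(-1.530000) = 0.205229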